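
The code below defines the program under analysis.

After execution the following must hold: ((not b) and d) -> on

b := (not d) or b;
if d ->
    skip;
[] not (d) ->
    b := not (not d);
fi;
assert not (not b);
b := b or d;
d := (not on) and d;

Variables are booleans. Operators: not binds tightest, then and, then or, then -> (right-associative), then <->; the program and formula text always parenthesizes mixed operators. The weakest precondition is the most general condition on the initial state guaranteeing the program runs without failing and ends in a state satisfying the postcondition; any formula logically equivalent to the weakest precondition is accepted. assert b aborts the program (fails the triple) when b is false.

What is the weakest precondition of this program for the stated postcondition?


Working backward. After the program, ((not b) and d) -> on must hold.
Before d := (not on) and d: ((not b) and (not on) and d) -> on
Before b := b or d: ((not (b or d)) and (not on) and d) -> on
Before assert not (not b): b and (((not (b or d)) and (not on) and d) -> on)
Then branch requires b and (((not (b or d)) and (not on) and d) -> on); else branch requires d.
Before the if: (d -> (b and (((not (b or d)) and (not on) and d) -> on))) and ((not d) -> d)
Before b := (not d) or b: (d -> ((not d) or b)) and ((not d) -> d)
Answer: WP = (d -> ((not d) or b)) and ((not d) -> d)


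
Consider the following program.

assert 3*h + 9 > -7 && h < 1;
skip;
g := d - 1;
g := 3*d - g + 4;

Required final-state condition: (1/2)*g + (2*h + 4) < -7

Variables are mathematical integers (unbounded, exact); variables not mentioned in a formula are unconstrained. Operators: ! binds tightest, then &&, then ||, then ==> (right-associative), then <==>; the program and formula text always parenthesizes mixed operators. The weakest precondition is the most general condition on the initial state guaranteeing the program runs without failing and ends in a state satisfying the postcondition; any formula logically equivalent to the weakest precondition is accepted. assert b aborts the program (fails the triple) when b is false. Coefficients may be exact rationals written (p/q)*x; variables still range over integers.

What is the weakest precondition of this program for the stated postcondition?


Working backward. After the program, the postcondition (1/2)*g + (2*h + 4) < -7 must hold; in canonical form it is (1/2)*g + 2*h < -11.
Before g := 3*d - g + 4: (3/2)*d + 2*h < (1/2)*g - 13
Before g := d - 1: d + 2*h < -27/2
Before skip: d + 2*h < -27/2
Before assert 3*h + 9 > -7 && h < 1: 3*h > -16 && h < 1 && d + 2*h < -27/2
Answer: WP = 3*h > -16 && h < 1 && d + 2*h < -27/2


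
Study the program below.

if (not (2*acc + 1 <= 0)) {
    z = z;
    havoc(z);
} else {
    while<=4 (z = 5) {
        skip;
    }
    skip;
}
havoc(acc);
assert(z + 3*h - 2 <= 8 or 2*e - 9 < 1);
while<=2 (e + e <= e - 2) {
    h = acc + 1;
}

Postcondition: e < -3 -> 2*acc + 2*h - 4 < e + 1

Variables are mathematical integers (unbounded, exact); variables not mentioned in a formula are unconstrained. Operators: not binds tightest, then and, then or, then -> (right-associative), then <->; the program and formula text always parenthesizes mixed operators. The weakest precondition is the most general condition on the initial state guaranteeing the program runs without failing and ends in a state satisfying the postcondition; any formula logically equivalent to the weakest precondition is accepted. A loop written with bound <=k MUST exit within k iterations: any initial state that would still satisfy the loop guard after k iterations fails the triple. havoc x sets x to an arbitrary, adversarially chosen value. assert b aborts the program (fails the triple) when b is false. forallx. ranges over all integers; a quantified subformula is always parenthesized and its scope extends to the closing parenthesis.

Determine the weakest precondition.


Working backward. After the program, the postcondition e < -3 -> 2*acc + 2*h - 4 < e + 1 must hold; in canonical form it is e < -3 -> 2*acc + 2*h < e + 5.
Before the loop (bound <=2), unroll the exhaustion recursion (WP_0 = exit-now case; WP_j = one more guarded iteration, up to j = 2):
  WP_0: (not (e <= -2)) and (e < -3 -> 2*acc + 2*h < e + 5)
  WP_1: (e <= -2 -> ((not (e <= -2)) and (e < -3 -> 4*acc < e + 3))) and ((not (e <= -2)) -> (e < -3 -> 2*acc + 2*h < e + 5))
  WP_2: (e <= -2 -> ((e <= -2 -> ((not (e <= -2)) and (e < -3 -> 4*acc < e + 3))) and ((not (e <= -2)) -> (e < -3 -> 4*acc < e + 3)))) and ((not (e <= -2)) -> (e < -3 -> 2*acc + 2*h < e + 5))
So before the loop: (e <= -2 -> ((e <= -2 -> ((not (e <= -2)) and (e < -3 -> 4*acc < e + 3))) and ((not (e <= -2)) -> (e < -3 -> 4*acc < e + 3)))) and ((not (e <= -2)) -> (e < -3 -> 2*acc + 2*h < e + 5))
Before assert z + 3*h - 2 <= 8 or 2*e - 9 < 1: (3*h + z <= 10 or 2*e < 10) and (e <= -2 -> ((e <= -2 -> ((not (e <= -2)) and (e < -3 -> 4*acc < e + 3))) and ((not (e <= -2)) -> (e < -3 -> 4*acc < e + 3)))) and ((not (e <= -2)) -> (e < -3 -> 2*acc + 2*h < e + 5))
Before havoc acc: forall acc_1. ((3*h + z <= 10 or 2*e < 10) and (e <= -2 -> ((e <= -2 -> ((not (e <= -2)) and (e < -3 -> 4*acc_1 < e + 3))) and ((not (e <= -2)) -> (e < -3 -> 4*acc_1 < e + 3)))) and ((not (e <= -2)) -> (e < -3 -> 2*acc_1 + 2*h < e + 5)))
Then branch requires forall z_1. (forall acc_1. ((3*h + z_1 <= 10 or 2*e < 10) and (e <= -2 -> ((e <= -2 -> ((not (e <= -2)) and (e < -3 -> 4*acc_1 < e + 3))) and ((not (e <= -2)) -> (e < -3 -> 4*acc_1 < e + 3)))) and ((not (e <= -2)) -> (e < -3 -> 2*acc_1 + 2*h < e + 5)))); else branch requires (z = 5 -> ((z = 5 -> ((z = 5 -> ((z = 5 -> ((not (z = 5)) and (forall acc_1. ((3*h + z <= 10 or 2*e < 10) and (e <= -2 -> ((e <= -2 -> ((not (e <= -2)) and (e < -3 -> 4*acc_1 < e + 3))) and ((not (e <= -2)) -> (e < -3 -> 4*acc_1 < e + 3)))) and ((not (e <= -2)) -> (e < -3 -> 2*acc_1 + 2*h < e + 5)))))) and ((not (z = 5)) -> (forall acc_1. ((3*h + z <= 10 or 2*e < 10) and (e <= -2 -> ((e <= -2 -> ((not (e <= -2)) and (e < -3 -> 4*acc_1 < e + 3))) and ((not (e <= -2)) -> (e < -3 -> 4*acc_1 < e + 3)))) and ((not (e <= -2)) -> (e < -3 -> 2*acc_1 + 2*h < e + 5))))))) and ((not (z = 5)) -> (forall acc_1. ((3*h + z <= 10 or 2*e < 10) and (e <= -2 -> ((e <= -2 -> ((not (e <= -2)) and (e < -3 -> 4*acc_1 < e + 3))) and ((not (e <= -2)) -> (e < -3 -> 4*acc_1 < e + 3)))) and ((not (e <= -2)) -> (e < -3 -> 2*acc_1 + 2*h < e + 5))))))) and ((not (z = 5)) -> (forall acc_1. ((3*h + z <= 10 or 2*e < 10) and (e <= -2 -> ((e <= -2 -> ((not (e <= -2)) and (e < -3 -> 4*acc_1 < e + 3))) and ((not (e <= -2)) -> (e < -3 -> 4*acc_1 < e + 3)))) and ((not (e <= -2)) -> (e < -3 -> 2*acc_1 + 2*h < e + 5))))))) and ((not (z = 5)) -> (forall acc_1. ((3*h + z <= 10 or 2*e < 10) and (e <= -2 -> ((e <= -2 -> ((not (e <= -2)) and (e < -3 -> 4*acc_1 < e + 3))) and ((not (e <= -2)) -> (e < -3 -> 4*acc_1 < e + 3)))) and ((not (e <= -2)) -> (e < -3 -> 2*acc_1 + 2*h < e + 5))))).
Before the if: ((not (2*acc <= -1)) -> (forall z_1. (forall acc_1. ((3*h + z_1 <= 10 or 2*e < 10) and (e <= -2 -> ((e <= -2 -> ((not (e <= -2)) and (e < -3 -> 4*acc_1 < e + 3))) and ((not (e <= -2)) -> (e < -3 -> 4*acc_1 < e + 3)))) and ((not (e <= -2)) -> (e < -3 -> 2*acc_1 + 2*h < e + 5)))))) and (2*acc <= -1 -> ((z = 5 -> ((z = 5 -> ((z = 5 -> ((z = 5 -> ((not (z = 5)) and (forall acc_1. ((3*h + z <= 10 or 2*e < 10) and (e <= -2 -> ((e <= -2 -> ((not (e <= -2)) and (e < -3 -> 4*acc_1 < e + 3))) and ((not (e <= -2)) -> (e < -3 -> 4*acc_1 < e + 3)))) and ((not (e <= -2)) -> (e < -3 -> 2*acc_1 + 2*h < e + 5)))))) and ((not (z = 5)) -> (forall acc_1. ((3*h + z <= 10 or 2*e < 10) and (e <= -2 -> ((e <= -2 -> ((not (e <= -2)) and (e < -3 -> 4*acc_1 < e + 3))) and ((not (e <= -2)) -> (e < -3 -> 4*acc_1 < e + 3)))) and ((not (e <= -2)) -> (e < -3 -> 2*acc_1 + 2*h < e + 5))))))) and ((not (z = 5)) -> (forall acc_1. ((3*h + z <= 10 or 2*e < 10) and (e <= -2 -> ((e <= -2 -> ((not (e <= -2)) and (e < -3 -> 4*acc_1 < e + 3))) and ((not (e <= -2)) -> (e < -3 -> 4*acc_1 < e + 3)))) and ((not (e <= -2)) -> (e < -3 -> 2*acc_1 + 2*h < e + 5))))))) and ((not (z = 5)) -> (forall acc_1. ((3*h + z <= 10 or 2*e < 10) and (e <= -2 -> ((e <= -2 -> ((not (e <= -2)) and (e < -3 -> 4*acc_1 < e + 3))) and ((not (e <= -2)) -> (e < -3 -> 4*acc_1 < e + 3)))) and ((not (e <= -2)) -> (e < -3 -> 2*acc_1 + 2*h < e + 5))))))) and ((not (z = 5)) -> (forall acc_1. ((3*h + z <= 10 or 2*e < 10) and (e <= -2 -> ((e <= -2 -> ((not (e <= -2)) and (e < -3 -> 4*acc_1 < e + 3))) and ((not (e <= -2)) -> (e < -3 -> 4*acc_1 < e + 3)))) and ((not (e <= -2)) -> (e < -3 -> 2*acc_1 + 2*h < e + 5)))))))
Answer: WP = ((not (2*acc <= -1)) -> (forall z_1. (forall acc_1. ((3*h + z_1 <= 10 or 2*e < 10) and (e <= -2 -> ((e <= -2 -> ((not (e <= -2)) and (e < -3 -> 4*acc_1 < e + 3))) and ((not (e <= -2)) -> (e < -3 -> 4*acc_1 < e + 3)))) and ((not (e <= -2)) -> (e < -3 -> 2*acc_1 + 2*h < e + 5)))))) and (2*acc <= -1 -> ((z = 5 -> ((z = 5 -> ((z = 5 -> ((z = 5 -> ((not (z = 5)) and (forall acc_1. ((3*h + z <= 10 or 2*e < 10) and (e <= -2 -> ((e <= -2 -> ((not (e <= -2)) and (e < -3 -> 4*acc_1 < e + 3))) and ((not (e <= -2)) -> (e < -3 -> 4*acc_1 < e + 3)))) and ((not (e <= -2)) -> (e < -3 -> 2*acc_1 + 2*h < e + 5)))))) and ((not (z = 5)) -> (forall acc_1. ((3*h + z <= 10 or 2*e < 10) and (e <= -2 -> ((e <= -2 -> ((not (e <= -2)) and (e < -3 -> 4*acc_1 < e + 3))) and ((not (e <= -2)) -> (e < -3 -> 4*acc_1 < e + 3)))) and ((not (e <= -2)) -> (e < -3 -> 2*acc_1 + 2*h < e + 5))))))) and ((not (z = 5)) -> (forall acc_1. ((3*h + z <= 10 or 2*e < 10) and (e <= -2 -> ((e <= -2 -> ((not (e <= -2)) and (e < -3 -> 4*acc_1 < e + 3))) and ((not (e <= -2)) -> (e < -3 -> 4*acc_1 < e + 3)))) and ((not (e <= -2)) -> (e < -3 -> 2*acc_1 + 2*h < e + 5))))))) and ((not (z = 5)) -> (forall acc_1. ((3*h + z <= 10 or 2*e < 10) and (e <= -2 -> ((e <= -2 -> ((not (e <= -2)) and (e < -3 -> 4*acc_1 < e + 3))) and ((not (e <= -2)) -> (e < -3 -> 4*acc_1 < e + 3)))) and ((not (e <= -2)) -> (e < -3 -> 2*acc_1 + 2*h < e + 5))))))) and ((not (z = 5)) -> (forall acc_1. ((3*h + z <= 10 or 2*e < 10) and (e <= -2 -> ((e <= -2 -> ((not (e <= -2)) and (e < -3 -> 4*acc_1 < e + 3))) and ((not (e <= -2)) -> (e < -3 -> 4*acc_1 < e + 3)))) and ((not (e <= -2)) -> (e < -3 -> 2*acc_1 + 2*h < e + 5)))))))


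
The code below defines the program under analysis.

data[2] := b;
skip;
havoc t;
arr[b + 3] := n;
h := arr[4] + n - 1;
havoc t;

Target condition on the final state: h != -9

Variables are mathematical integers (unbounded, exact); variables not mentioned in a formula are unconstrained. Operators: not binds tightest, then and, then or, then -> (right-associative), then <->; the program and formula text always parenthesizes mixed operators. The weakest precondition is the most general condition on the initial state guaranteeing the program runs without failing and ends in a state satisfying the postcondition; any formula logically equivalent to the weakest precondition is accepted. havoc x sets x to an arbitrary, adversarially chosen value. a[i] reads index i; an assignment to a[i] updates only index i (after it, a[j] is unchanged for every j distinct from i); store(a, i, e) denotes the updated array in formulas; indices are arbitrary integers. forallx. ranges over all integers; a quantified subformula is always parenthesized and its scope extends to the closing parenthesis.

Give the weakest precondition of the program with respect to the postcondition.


Working backward. After the program, h != -9 must hold.
Before havoc t: h != -9
Before h := arr[4] + n - 1: arr[4] + n != -8
Before arr[b + 3] := n: store(arr, b + 3, n)[4] + n != -8
Before havoc t: store(arr, b + 3, n)[4] + n != -8
Before skip: store(arr, b + 3, n)[4] + n != -8
Before data[2] := b: store(arr, b + 3, n)[4] + n != -8
Answer: WP = store(arr, b + 3, n)[4] + n != -8


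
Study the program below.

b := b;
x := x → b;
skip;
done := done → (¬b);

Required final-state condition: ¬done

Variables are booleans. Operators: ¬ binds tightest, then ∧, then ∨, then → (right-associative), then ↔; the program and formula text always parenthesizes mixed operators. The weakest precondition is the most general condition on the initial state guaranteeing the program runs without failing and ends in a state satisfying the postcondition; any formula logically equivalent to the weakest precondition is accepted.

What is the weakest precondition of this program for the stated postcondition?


Working backward. After the program, ¬done must hold.
Before done := done → (¬b): ¬(done → (¬b))
Before skip: ¬(done → (¬b))
Before x := x → b: ¬(done → (¬b))
Before b := b: ¬(done → (¬b))
Answer: WP = ¬(done → (¬b))


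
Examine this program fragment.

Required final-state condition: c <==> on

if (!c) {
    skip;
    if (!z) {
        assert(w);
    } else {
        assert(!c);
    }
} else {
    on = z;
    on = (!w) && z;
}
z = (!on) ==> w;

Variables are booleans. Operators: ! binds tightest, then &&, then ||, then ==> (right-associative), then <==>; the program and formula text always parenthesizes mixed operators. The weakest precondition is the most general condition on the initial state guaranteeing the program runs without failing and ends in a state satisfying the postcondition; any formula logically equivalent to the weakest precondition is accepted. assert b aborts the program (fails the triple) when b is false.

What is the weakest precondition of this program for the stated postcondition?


Working backward. After the program, c <==> on must hold.
Before z := (!on) ==> w: c <==> on
Then branch requires ((!z) ==> (w && (c <==> on))) && (z ==> ((!c) && (c <==> on))); else branch requires c <==> ((!w) && z).
Before the if: ((!c) ==> (((!z) ==> (w && (c <==> on))) && (z ==> ((!c) && (c <==> on))))) && (c ==> (c <==> ((!w) && z)))
Answer: WP = ((!c) ==> (((!z) ==> (w && (c <==> on))) && (z ==> ((!c) && (c <==> on))))) && (c ==> (c <==> ((!w) && z)))


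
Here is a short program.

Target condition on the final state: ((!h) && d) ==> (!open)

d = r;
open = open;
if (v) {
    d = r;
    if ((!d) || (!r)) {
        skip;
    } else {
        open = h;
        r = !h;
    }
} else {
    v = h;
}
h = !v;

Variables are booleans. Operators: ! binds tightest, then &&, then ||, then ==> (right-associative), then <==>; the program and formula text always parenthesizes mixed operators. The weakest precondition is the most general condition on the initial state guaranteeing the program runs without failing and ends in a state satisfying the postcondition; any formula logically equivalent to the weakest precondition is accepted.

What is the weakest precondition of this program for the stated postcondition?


Working backward. After the program, ((!h) && d) ==> (!open) must hold.
Before h := !v: (v && d) ==> (!open)
Then branch requires ((!r) ==> ((v && r) ==> (!open))) && (r ==> ((v && r) ==> (!h))); else branch requires (h && d) ==> (!open).
Before the if: (v ==> (((!r) ==> ((v && r) ==> (!open))) && (r ==> ((v && r) ==> (!h))))) && ((!v) ==> ((h && d) ==> (!open)))
Before open := open: (v ==> (((!r) ==> ((v && r) ==> (!open))) && (r ==> ((v && r) ==> (!h))))) && ((!v) ==> ((h && d) ==> (!open)))
Before d := r: (v ==> (((!r) ==> ((v && r) ==> (!open))) && (r ==> ((v && r) ==> (!h))))) && ((!v) ==> ((h && r) ==> (!open)))
Answer: WP = (v ==> (((!r) ==> ((v && r) ==> (!open))) && (r ==> ((v && r) ==> (!h))))) && ((!v) ==> ((h && r) ==> (!open)))


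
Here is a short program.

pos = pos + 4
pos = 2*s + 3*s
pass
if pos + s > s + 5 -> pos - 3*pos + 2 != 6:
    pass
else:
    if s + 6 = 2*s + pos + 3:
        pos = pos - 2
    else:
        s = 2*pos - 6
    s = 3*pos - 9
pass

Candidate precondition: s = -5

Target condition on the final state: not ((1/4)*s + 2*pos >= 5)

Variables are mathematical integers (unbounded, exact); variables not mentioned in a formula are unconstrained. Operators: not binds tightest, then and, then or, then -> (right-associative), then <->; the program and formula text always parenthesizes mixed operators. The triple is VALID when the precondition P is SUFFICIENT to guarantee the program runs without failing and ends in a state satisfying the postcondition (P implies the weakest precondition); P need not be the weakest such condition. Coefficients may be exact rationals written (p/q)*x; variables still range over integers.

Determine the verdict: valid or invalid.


Working backward. After the program, the postcondition not ((1/4)*s + 2*pos >= 5) must hold; in canonical form it is not (2*pos + (1/4)*s >= 5).
Before skip: not (2*pos + (1/4)*s >= 5)
Then branch requires not (2*pos + (1/4)*s >= 5); else branch requires (pos + s = 3 -> (not ((11/4)*pos >= 51/4))) and ((not (pos + s = 3)) -> (not ((11/4)*pos >= 29/4))).
Before the if: ((pos > 5 -> 2*pos != -4) -> (not (2*pos + (1/4)*s >= 5))) and ((not (pos > 5 -> 2*pos != -4)) -> ((pos + s = 3 -> (not ((11/4)*pos >= 51/4))) and ((not (pos + s = 3)) -> (not ((11/4)*pos >= 29/4)))))
Before skip: ((pos > 5 -> 2*pos != -4) -> (not (2*pos + (1/4)*s >= 5))) and ((not (pos > 5 -> 2*pos != -4)) -> ((pos + s = 3 -> (not ((11/4)*pos >= 51/4))) and ((not (pos + s = 3)) -> (not ((11/4)*pos >= 29/4)))))
Before pos := 2*s + 3*s: ((5*s > 5 -> 10*s != -4) -> (not ((41/4)*s >= 5))) and ((not (5*s > 5 -> 10*s != -4)) -> ((6*s = 3 -> (not ((55/4)*s >= 51/4))) and ((not (6*s = 3)) -> (not ((55/4)*s >= 29/4)))))
Before pos := pos + 4: ((5*s > 5 -> 10*s != -4) -> (not ((41/4)*s >= 5))) and ((not (5*s > 5 -> 10*s != -4)) -> ((6*s = 3 -> (not ((55/4)*s >= 51/4))) and ((not (6*s = 3)) -> (not ((55/4)*s >= 29/4)))))
The weakest precondition is ((5*s > 5 -> 10*s != -4) -> (not ((41/4)*s >= 5))) and ((not (5*s > 5 -> 10*s != -4)) -> ((6*s = 3 -> (not ((55/4)*s >= 51/4))) and ((not (6*s = 3)) -> (not ((55/4)*s >= 29/4))))).
Check whether s = -5 implies it.
Every state satisfying the precondition satisfies the weakest precondition: the implication holds.
Answer: valid


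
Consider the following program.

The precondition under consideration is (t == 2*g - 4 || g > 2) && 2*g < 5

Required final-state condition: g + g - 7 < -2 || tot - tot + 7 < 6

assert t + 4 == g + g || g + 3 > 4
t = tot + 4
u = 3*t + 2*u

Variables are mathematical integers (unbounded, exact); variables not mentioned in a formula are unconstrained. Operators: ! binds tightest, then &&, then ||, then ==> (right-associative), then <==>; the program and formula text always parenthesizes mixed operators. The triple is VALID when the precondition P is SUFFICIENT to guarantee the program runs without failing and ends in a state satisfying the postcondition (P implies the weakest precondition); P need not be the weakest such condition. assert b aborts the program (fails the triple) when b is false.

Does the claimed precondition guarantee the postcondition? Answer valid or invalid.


Working backward. After the program, the postcondition g + g - 7 < -2 || tot - tot + 7 < 6 must hold; in canonical form it is 2*g < 5.
Before u := 3*t + 2*u: 2*g < 5
Before t := tot + 4: 2*g < 5
Before assert t + 4 == g + g || g + 3 > 4: (t == 2*g - 4 || g > 1) && 2*g < 5
The weakest precondition is (t == 2*g - 4 || g > 1) && 2*g < 5.
Check whether (t == 2*g - 4 || g > 2) && 2*g < 5 implies it.
Every state satisfying the precondition satisfies the weakest precondition: the implication holds.
Answer: valid


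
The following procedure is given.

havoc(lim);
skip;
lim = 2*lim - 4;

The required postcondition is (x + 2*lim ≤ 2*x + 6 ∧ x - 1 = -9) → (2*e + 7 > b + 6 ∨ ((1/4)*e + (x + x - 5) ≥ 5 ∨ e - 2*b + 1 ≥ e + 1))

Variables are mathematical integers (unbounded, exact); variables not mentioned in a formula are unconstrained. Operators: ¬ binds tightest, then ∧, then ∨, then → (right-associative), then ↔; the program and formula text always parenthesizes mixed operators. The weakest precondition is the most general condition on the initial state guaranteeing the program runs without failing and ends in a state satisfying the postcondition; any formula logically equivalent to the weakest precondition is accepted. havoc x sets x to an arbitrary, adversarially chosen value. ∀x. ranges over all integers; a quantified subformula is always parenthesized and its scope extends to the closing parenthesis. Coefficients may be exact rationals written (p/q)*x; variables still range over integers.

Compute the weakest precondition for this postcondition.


Working backward. After the program, the postcondition (x + 2*lim ≤ 2*x + 6 ∧ x - 1 = -9) → (2*e + 7 > b + 6 ∨ ((1/4)*e + (x + x - 5) ≥ 5 ∨ e - 2*b + 1 ≥ e + 1)) must hold; in canonical form it is (2*lim ≤ x + 6 ∧ x = -8) → (2*e > b - 1 ∨ (1/4)*e + 2*x ≥ 10 ∨ 2*b ≤ 0).
Before lim := 2*lim - 4: (4*lim ≤ x + 14 ∧ x = -8) → (2*e > b - 1 ∨ (1/4)*e + 2*x ≥ 10 ∨ 2*b ≤ 0)
Before skip: (4*lim ≤ x + 14 ∧ x = -8) → (2*e > b - 1 ∨ (1/4)*e + 2*x ≥ 10 ∨ 2*b ≤ 0)
Before havoc lim: ∀lim_1. ((4*lim_1 ≤ x + 14 ∧ x = -8) → (2*e > b - 1 ∨ (1/4)*e + 2*x ≥ 10 ∨ 2*b ≤ 0))
Answer: WP = ∀lim_1. ((4*lim_1 ≤ x + 14 ∧ x = -8) → (2*e > b - 1 ∨ (1/4)*e + 2*x ≥ 10 ∨ 2*b ≤ 0))


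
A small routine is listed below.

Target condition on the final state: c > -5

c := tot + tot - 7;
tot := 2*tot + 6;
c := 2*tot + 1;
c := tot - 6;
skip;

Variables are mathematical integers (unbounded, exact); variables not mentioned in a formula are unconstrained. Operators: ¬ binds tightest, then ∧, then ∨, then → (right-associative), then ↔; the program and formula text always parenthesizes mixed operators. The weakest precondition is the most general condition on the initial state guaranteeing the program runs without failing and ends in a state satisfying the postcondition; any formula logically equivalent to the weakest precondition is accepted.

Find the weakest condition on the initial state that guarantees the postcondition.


Working backward. After the program, c > -5 must hold.
Before skip: c > -5
Before c := tot - 6: tot > 1
Before c := 2*tot + 1: tot > 1
Before tot := 2*tot + 6: 2*tot > -5
Before c := tot + tot - 7: 2*tot > -5
Answer: WP = 2*tot > -5


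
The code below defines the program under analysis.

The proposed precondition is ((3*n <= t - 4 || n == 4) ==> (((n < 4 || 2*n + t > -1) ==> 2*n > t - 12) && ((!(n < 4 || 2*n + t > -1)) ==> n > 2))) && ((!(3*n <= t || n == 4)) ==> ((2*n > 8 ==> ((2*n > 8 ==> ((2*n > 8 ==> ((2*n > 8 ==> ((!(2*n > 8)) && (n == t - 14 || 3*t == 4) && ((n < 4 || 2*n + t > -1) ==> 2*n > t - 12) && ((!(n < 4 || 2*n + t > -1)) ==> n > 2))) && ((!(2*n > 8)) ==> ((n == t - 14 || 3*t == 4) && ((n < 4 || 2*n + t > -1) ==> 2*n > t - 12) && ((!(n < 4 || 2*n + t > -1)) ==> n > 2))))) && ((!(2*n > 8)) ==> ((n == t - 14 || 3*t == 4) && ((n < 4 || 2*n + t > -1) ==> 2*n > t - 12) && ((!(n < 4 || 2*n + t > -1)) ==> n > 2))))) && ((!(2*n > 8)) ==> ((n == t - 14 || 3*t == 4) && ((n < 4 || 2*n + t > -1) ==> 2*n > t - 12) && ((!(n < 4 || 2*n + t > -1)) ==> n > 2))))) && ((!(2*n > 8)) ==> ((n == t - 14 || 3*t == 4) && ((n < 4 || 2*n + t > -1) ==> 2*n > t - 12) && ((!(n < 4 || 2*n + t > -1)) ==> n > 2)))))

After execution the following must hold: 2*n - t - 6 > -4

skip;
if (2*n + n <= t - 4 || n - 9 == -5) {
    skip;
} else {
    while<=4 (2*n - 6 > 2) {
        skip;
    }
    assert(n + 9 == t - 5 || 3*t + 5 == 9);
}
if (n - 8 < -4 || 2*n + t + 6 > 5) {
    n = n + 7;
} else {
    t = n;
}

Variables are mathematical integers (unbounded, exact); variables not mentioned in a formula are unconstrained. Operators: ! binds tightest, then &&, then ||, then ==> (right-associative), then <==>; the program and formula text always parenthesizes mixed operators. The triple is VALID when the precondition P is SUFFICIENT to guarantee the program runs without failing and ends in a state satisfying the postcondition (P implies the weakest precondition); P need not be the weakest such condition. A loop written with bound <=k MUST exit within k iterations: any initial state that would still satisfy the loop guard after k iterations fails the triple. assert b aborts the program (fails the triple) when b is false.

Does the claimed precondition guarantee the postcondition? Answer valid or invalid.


Working backward. After the program, the postcondition 2*n - t - 6 > -4 must hold; in canonical form it is 2*n > t + 2.
Then branch requires 2*n > t - 12; else branch requires n > 2.
Before the if: ((n < 4 || 2*n + t > -1) ==> 2*n > t - 12) && ((!(n < 4 || 2*n + t > -1)) ==> n > 2)
Then branch requires ((n < 4 || 2*n + t > -1) ==> 2*n > t - 12) && ((!(n < 4 || 2*n + t > -1)) ==> n > 2); else branch requires (2*n > 8 ==> ((2*n > 8 ==> ((2*n > 8 ==> ((2*n > 8 ==> ((!(2*n > 8)) && (n == t - 14 || 3*t == 4) && ((n < 4 || 2*n + t > -1) ==> 2*n > t - 12) && ((!(n < 4 || 2*n + t > -1)) ==> n > 2))) && ((!(2*n > 8)) ==> ((n == t - 14 || 3*t == 4) && ((n < 4 || 2*n + t > -1) ==> 2*n > t - 12) && ((!(n < 4 || 2*n + t > -1)) ==> n > 2))))) && ((!(2*n > 8)) ==> ((n == t - 14 || 3*t == 4) && ((n < 4 || 2*n + t > -1) ==> 2*n > t - 12) && ((!(n < 4 || 2*n + t > -1)) ==> n > 2))))) && ((!(2*n > 8)) ==> ((n == t - 14 || 3*t == 4) && ((n < 4 || 2*n + t > -1) ==> 2*n > t - 12) && ((!(n < 4 || 2*n + t > -1)) ==> n > 2))))) && ((!(2*n > 8)) ==> ((n == t - 14 || 3*t == 4) && ((n < 4 || 2*n + t > -1) ==> 2*n > t - 12) && ((!(n < 4 || 2*n + t > -1)) ==> n > 2))).
Before the if: ((3*n <= t - 4 || n == 4) ==> (((n < 4 || 2*n + t > -1) ==> 2*n > t - 12) && ((!(n < 4 || 2*n + t > -1)) ==> n > 2))) && ((!(3*n <= t - 4 || n == 4)) ==> ((2*n > 8 ==> ((2*n > 8 ==> ((2*n > 8 ==> ((2*n > 8 ==> ((!(2*n > 8)) && (n == t - 14 || 3*t == 4) && ((n < 4 || 2*n + t > -1) ==> 2*n > t - 12) && ((!(n < 4 || 2*n + t > -1)) ==> n > 2))) && ((!(2*n > 8)) ==> ((n == t - 14 || 3*t == 4) && ((n < 4 || 2*n + t > -1) ==> 2*n > t - 12) && ((!(n < 4 || 2*n + t > -1)) ==> n > 2))))) && ((!(2*n > 8)) ==> ((n == t - 14 || 3*t == 4) && ((n < 4 || 2*n + t > -1) ==> 2*n > t - 12) && ((!(n < 4 || 2*n + t > -1)) ==> n > 2))))) && ((!(2*n > 8)) ==> ((n == t - 14 || 3*t == 4) && ((n < 4 || 2*n + t > -1) ==> 2*n > t - 12) && ((!(n < 4 || 2*n + t > -1)) ==> n > 2))))) && ((!(2*n > 8)) ==> ((n == t - 14 || 3*t == 4) && ((n < 4 || 2*n + t > -1) ==> 2*n > t - 12) && ((!(n < 4 || 2*n + t > -1)) ==> n > 2)))))
Before skip: ((3*n <= t - 4 || n == 4) ==> (((n < 4 || 2*n + t > -1) ==> 2*n > t - 12) && ((!(n < 4 || 2*n + t > -1)) ==> n > 2))) && ((!(3*n <= t - 4 || n == 4)) ==> ((2*n > 8 ==> ((2*n > 8 ==> ((2*n > 8 ==> ((2*n > 8 ==> ((!(2*n > 8)) && (n == t - 14 || 3*t == 4) && ((n < 4 || 2*n + t > -1) ==> 2*n > t - 12) && ((!(n < 4 || 2*n + t > -1)) ==> n > 2))) && ((!(2*n > 8)) ==> ((n == t - 14 || 3*t == 4) && ((n < 4 || 2*n + t > -1) ==> 2*n > t - 12) && ((!(n < 4 || 2*n + t > -1)) ==> n > 2))))) && ((!(2*n > 8)) ==> ((n == t - 14 || 3*t == 4) && ((n < 4 || 2*n + t > -1) ==> 2*n > t - 12) && ((!(n < 4 || 2*n + t > -1)) ==> n > 2))))) && ((!(2*n > 8)) ==> ((n == t - 14 || 3*t == 4) && ((n < 4 || 2*n + t > -1) ==> 2*n > t - 12) && ((!(n < 4 || 2*n + t > -1)) ==> n > 2))))) && ((!(2*n > 8)) ==> ((n == t - 14 || 3*t == 4) && ((n < 4 || 2*n + t > -1) ==> 2*n > t - 12) && ((!(n < 4 || 2*n + t > -1)) ==> n > 2)))))
The weakest precondition is ((3*n <= t - 4 || n == 4) ==> (((n < 4 || 2*n + t > -1) ==> 2*n > t - 12) && ((!(n < 4 || 2*n + t > -1)) ==> n > 2))) && ((!(3*n <= t - 4 || n == 4)) ==> ((2*n > 8 ==> ((2*n > 8 ==> ((2*n > 8 ==> ((2*n > 8 ==> ((!(2*n > 8)) && (n == t - 14 || 3*t == 4) && ((n < 4 || 2*n + t > -1) ==> 2*n > t - 12) && ((!(n < 4 || 2*n + t > -1)) ==> n > 2))) && ((!(2*n > 8)) ==> ((n == t - 14 || 3*t == 4) && ((n < 4 || 2*n + t > -1) ==> 2*n > t - 12) && ((!(n < 4 || 2*n + t > -1)) ==> n > 2))))) && ((!(2*n > 8)) ==> ((n == t - 14 || 3*t == 4) && ((n < 4 || 2*n + t > -1) ==> 2*n > t - 12) && ((!(n < 4 || 2*n + t > -1)) ==> n > 2))))) && ((!(2*n > 8)) ==> ((n == t - 14 || 3*t == 4) && ((n < 4 || 2*n + t > -1) ==> 2*n > t - 12) && ((!(n < 4 || 2*n + t > -1)) ==> n > 2))))) && ((!(2*n > 8)) ==> ((n == t - 14 || 3*t == 4) && ((n < 4 || 2*n + t > -1) ==> 2*n > t - 12) && ((!(n < 4 || 2*n + t > -1)) ==> n > 2))))).
Check whether ((3*n <= t - 4 || n == 4) ==> (((n < 4 || 2*n + t > -1) ==> 2*n > t - 12) && ((!(n < 4 || 2*n + t > -1)) ==> n > 2))) && ((!(3*n <= t || n == 4)) ==> ((2*n > 8 ==> ((2*n > 8 ==> ((2*n > 8 ==> ((2*n > 8 ==> ((!(2*n > 8)) && (n == t - 14 || 3*t == 4) && ((n < 4 || 2*n + t > -1) ==> 2*n > t - 12) && ((!(n < 4 || 2*n + t > -1)) ==> n > 2))) && ((!(2*n > 8)) ==> ((n == t - 14 || 3*t == 4) && ((n < 4 || 2*n + t > -1) ==> 2*n > t - 12) && ((!(n < 4 || 2*n + t > -1)) ==> n > 2))))) && ((!(2*n > 8)) ==> ((n == t - 14 || 3*t == 4) && ((n < 4 || 2*n + t > -1) ==> 2*n > t - 12) && ((!(n < 4 || 2*n + t > -1)) ==> n > 2))))) && ((!(2*n > 8)) ==> ((n == t - 14 || 3*t == 4) && ((n < 4 || 2*n + t > -1) ==> 2*n > t - 12) && ((!(n < 4 || 2*n + t > -1)) ==> n > 2))))) && ((!(2*n > 8)) ==> ((n == t - 14 || 3*t == 4) && ((n < 4 || 2*n + t > -1) ==> 2*n > t - 12) && ((!(n < 4 || 2*n + t > -1)) ==> n > 2))))) implies it.
Countermodel: at the initial state n = 3, t = 9, the precondition holds but the weakest precondition fails.
Answer: invalid


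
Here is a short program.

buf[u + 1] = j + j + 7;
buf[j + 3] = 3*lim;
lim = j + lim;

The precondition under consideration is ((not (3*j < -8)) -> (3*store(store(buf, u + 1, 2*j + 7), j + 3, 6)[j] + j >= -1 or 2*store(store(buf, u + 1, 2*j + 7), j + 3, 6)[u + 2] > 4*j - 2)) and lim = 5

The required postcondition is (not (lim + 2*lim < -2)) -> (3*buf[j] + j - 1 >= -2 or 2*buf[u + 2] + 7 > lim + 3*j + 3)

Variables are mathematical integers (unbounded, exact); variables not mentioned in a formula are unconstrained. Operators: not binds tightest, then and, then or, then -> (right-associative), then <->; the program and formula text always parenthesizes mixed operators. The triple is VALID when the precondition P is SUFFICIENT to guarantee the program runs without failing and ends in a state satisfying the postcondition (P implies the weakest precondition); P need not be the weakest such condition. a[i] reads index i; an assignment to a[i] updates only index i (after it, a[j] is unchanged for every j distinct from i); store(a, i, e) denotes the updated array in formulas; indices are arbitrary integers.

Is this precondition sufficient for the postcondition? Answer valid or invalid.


Working backward. After the program, the postcondition (not (lim + 2*lim < -2)) -> (3*buf[j] + j - 1 >= -2 or 2*buf[u + 2] + 7 > lim + 3*j + 3) must hold; in canonical form it is (not (3*lim < -2)) -> (3*buf[j] + j >= -1 or 2*buf[u + 2] > 3*j + lim - 4).
Before lim := j + lim: (not (3*j + 3*lim < -2)) -> (3*buf[j] + j >= -1 or 2*buf[u + 2] > 4*j + lim - 4)
Before buf[j + 3] := 3*lim: (not (3*j + 3*lim < -2)) -> (3*store(buf, j + 3, 3*lim)[j] + j >= -1 or 2*store(buf, j + 3, 3*lim)[u + 2] > 4*j + lim - 4)
Before buf[u + 1] := j + j + 7: (not (3*j + 3*lim < -2)) -> (3*store(store(buf, u + 1, 2*j + 7), j + 3, 3*lim)[j] + j >= -1 or 2*store(store(buf, u + 1, 2*j + 7), j + 3, 3*lim)[u + 2] > 4*j + lim - 4)
The weakest precondition is (not (3*j + 3*lim < -2)) -> (3*store(store(buf, u + 1, 2*j + 7), j + 3, 3*lim)[j] + j >= -1 or 2*store(store(buf, u + 1, 2*j + 7), j + 3, 3*lim)[u + 2] > 4*j + lim - 4).
Check whether ((not (3*j < -8)) -> (3*store(store(buf, u + 1, 2*j + 7), j + 3, 6)[j] + j >= -1 or 2*store(store(buf, u + 1, 2*j + 7), j + 3, 6)[u + 2] > 4*j - 2)) and lim = 5 implies it.
Countermodel: at the initial state buf = {[-5] = -30151, [-2] = 4, [1] = 4, [2] = -10, elsewhere 4}, j = -5, lim = 5, u = 0, the precondition holds but the weakest precondition fails.
Answer: invalid


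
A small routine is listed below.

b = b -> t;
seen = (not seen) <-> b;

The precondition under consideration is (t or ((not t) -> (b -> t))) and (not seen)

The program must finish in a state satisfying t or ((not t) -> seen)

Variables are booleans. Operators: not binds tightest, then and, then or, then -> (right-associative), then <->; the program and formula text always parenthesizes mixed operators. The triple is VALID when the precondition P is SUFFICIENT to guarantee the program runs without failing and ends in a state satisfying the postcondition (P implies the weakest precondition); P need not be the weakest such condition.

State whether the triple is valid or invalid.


Working backward. After the program, t or ((not t) -> seen) must hold.
Before seen := (not seen) <-> b: t or ((not t) -> ((not seen) <-> b))
Before b := b -> t: t or ((not t) -> ((not seen) <-> (b -> t)))
The weakest precondition is t or ((not t) -> ((not seen) <-> (b -> t))).
Check whether (t or ((not t) -> (b -> t))) and (not seen) implies it.
Every state satisfying the precondition satisfies the weakest precondition: the implication holds.
Answer: valid


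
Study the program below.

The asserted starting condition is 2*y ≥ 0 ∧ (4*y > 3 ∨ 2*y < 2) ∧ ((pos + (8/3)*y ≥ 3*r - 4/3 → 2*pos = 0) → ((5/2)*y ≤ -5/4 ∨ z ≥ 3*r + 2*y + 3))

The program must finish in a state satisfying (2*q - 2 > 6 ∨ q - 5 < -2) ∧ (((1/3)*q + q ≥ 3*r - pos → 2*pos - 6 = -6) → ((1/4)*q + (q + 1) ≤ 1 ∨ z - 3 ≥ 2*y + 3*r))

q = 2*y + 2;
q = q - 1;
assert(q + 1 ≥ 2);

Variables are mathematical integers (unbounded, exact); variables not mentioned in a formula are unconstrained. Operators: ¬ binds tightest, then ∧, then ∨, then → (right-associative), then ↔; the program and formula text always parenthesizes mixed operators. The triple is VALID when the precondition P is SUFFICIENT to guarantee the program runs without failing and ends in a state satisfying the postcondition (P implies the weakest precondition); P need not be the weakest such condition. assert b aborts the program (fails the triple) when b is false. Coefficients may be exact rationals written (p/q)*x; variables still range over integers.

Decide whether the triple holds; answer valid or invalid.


Working backward. After the program, the postcondition (2*q - 2 > 6 ∨ q - 5 < -2) ∧ (((1/3)*q + q ≥ 3*r - pos → 2*pos - 6 = -6) → ((1/4)*q + (q + 1) ≤ 1 ∨ z - 3 ≥ 2*y + 3*r)) must hold; in canonical form it is (2*q > 8 ∨ q < 3) ∧ ((pos + (4/3)*q ≥ 3*r → 2*pos = 0) → ((5/4)*q ≤ 0 ∨ z ≥ 3*r + 2*y + 3)).
Before assert q + 1 ≥ 2: q ≥ 1 ∧ (2*q > 8 ∨ q < 3) ∧ ((pos + (4/3)*q ≥ 3*r → 2*pos = 0) → ((5/4)*q ≤ 0 ∨ z ≥ 3*r + 2*y + 3))
Before q := q - 1: q ≥ 2 ∧ (2*q > 10 ∨ q < 4) ∧ ((pos + (4/3)*q ≥ 3*r + 4/3 → 2*pos = 0) → ((5/4)*q ≤ 5/4 ∨ z ≥ 3*r + 2*y + 3))
Before q := 2*y + 2: 2*y ≥ 0 ∧ (4*y > 6 ∨ 2*y < 2) ∧ ((pos + (8/3)*y ≥ 3*r - 4/3 → 2*pos = 0) → ((5/2)*y ≤ -5/4 ∨ z ≥ 3*r + 2*y + 3))
The weakest precondition is 2*y ≥ 0 ∧ (4*y > 6 ∨ 2*y < 2) ∧ ((pos + (8/3)*y ≥ 3*r - 4/3 → 2*pos = 0) → ((5/2)*y ≤ -5/4 ∨ z ≥ 3*r + 2*y + 3)).
Check whether 2*y ≥ 0 ∧ (4*y > 3 ∨ 2*y < 2) ∧ ((pos + (8/3)*y ≥ 3*r - 4/3 → 2*pos = 0) → ((5/2)*y ≤ -5/4 ∨ z ≥ 3*r + 2*y + 3)) implies it.
Countermodel: at the initial state pos = -5, r = 0, y = 1, z = 5, the precondition holds but the weakest precondition fails.
Answer: invalid


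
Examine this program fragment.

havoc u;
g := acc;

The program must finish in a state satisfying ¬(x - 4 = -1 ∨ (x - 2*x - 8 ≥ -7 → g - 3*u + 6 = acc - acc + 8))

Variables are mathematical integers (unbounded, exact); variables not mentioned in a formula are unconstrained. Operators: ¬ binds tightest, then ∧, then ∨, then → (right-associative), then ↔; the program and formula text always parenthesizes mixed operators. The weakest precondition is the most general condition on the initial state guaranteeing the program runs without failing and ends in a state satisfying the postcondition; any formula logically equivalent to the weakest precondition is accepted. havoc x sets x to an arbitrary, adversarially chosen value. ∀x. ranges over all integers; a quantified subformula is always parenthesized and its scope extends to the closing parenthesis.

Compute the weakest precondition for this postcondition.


Working backward. After the program, the postcondition ¬(x - 4 = -1 ∨ (x - 2*x - 8 ≥ -7 → g - 3*u + 6 = acc - acc + 8)) must hold; in canonical form it is ¬(x = 3 ∨ (x ≤ -1 → g = 3*u + 2)).
Before g := acc: ¬(x = 3 ∨ (x ≤ -1 → acc = 3*u + 2))
Before havoc u: ∀u_1. (¬(x = 3 ∨ (x ≤ -1 → acc = 3*u_1 + 2)))
Answer: WP = ∀u_1. (¬(x = 3 ∨ (x ≤ -1 → acc = 3*u_1 + 2)))


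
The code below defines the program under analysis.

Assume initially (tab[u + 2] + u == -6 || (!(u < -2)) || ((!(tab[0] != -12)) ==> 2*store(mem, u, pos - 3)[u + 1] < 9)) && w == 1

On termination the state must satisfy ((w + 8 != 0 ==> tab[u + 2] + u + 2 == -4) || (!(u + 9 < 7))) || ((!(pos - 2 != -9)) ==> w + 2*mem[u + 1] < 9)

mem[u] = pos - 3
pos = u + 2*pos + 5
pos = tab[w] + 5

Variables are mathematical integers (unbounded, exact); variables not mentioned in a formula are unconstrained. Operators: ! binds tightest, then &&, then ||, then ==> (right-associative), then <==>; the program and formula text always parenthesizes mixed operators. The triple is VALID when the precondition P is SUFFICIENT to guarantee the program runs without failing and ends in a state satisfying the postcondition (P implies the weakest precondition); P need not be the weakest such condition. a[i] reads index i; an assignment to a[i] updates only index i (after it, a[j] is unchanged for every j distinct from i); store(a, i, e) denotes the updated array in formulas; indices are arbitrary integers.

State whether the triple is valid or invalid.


Working backward. After the program, the postcondition ((w + 8 != 0 ==> tab[u + 2] + u + 2 == -4) || (!(u + 9 < 7))) || ((!(pos - 2 != -9)) ==> w + 2*mem[u + 1] < 9) must hold; in canonical form it is (w != -8 ==> tab[u + 2] + u == -6) || (!(u < -2)) || ((!(pos != -7)) ==> 2*mem[u + 1] + w < 9).
Before pos := tab[w] + 5: (w != -8 ==> tab[u + 2] + u == -6) || (!(u < -2)) || ((!(tab[w] != -12)) ==> 2*mem[u + 1] + w < 9)
Before pos := u + 2*pos + 5: (w != -8 ==> tab[u + 2] + u == -6) || (!(u < -2)) || ((!(tab[w] != -12)) ==> 2*mem[u + 1] + w < 9)
Before mem[u] := pos - 3: (w != -8 ==> tab[u + 2] + u == -6) || (!(u < -2)) || ((!(tab[w] != -12)) ==> 2*store(mem, u, pos - 3)[u + 1] + w < 9)
The weakest precondition is (w != -8 ==> tab[u + 2] + u == -6) || (!(u < -2)) || ((!(tab[w] != -12)) ==> 2*store(mem, u, pos - 3)[u + 1] + w < 9).
Check whether (tab[u + 2] + u == -6 || (!(u < -2)) || ((!(tab[0] != -12)) ==> 2*store(mem, u, pos - 3)[u + 1] < 9)) && w == 1 implies it.
Countermodel: at the initial state mem = {[-3] = 4, [-2] = 4, [-1] = 4, [0] = 4, [1] = 4, elsewhere 4}, pos = 0, tab = {[-3] = -12, [-2] = -12, [-1] = -4, [0] = 3, [1] = -12, elsewhere -12}, u = -3, w = 1, the precondition holds but the weakest precondition fails.
Answer: invalid


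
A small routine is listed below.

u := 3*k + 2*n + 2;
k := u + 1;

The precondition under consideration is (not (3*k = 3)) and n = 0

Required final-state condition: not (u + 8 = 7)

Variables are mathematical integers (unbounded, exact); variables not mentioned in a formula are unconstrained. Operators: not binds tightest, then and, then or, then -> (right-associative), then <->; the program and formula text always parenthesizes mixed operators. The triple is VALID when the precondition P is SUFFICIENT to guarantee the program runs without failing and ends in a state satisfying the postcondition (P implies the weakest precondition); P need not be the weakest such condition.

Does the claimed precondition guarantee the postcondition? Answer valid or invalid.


Working backward. After the program, the postcondition not (u + 8 = 7) must hold; in canonical form it is not (u = -1).
Before k := u + 1: not (u = -1)
Before u := 3*k + 2*n + 2: not (3*k + 2*n = -3)
The weakest precondition is not (3*k + 2*n = -3).
Check whether (not (3*k = 3)) and n = 0 implies it.
Countermodel: at the initial state k = -1, n = 0, the precondition holds but the weakest precondition fails.
Answer: invalid


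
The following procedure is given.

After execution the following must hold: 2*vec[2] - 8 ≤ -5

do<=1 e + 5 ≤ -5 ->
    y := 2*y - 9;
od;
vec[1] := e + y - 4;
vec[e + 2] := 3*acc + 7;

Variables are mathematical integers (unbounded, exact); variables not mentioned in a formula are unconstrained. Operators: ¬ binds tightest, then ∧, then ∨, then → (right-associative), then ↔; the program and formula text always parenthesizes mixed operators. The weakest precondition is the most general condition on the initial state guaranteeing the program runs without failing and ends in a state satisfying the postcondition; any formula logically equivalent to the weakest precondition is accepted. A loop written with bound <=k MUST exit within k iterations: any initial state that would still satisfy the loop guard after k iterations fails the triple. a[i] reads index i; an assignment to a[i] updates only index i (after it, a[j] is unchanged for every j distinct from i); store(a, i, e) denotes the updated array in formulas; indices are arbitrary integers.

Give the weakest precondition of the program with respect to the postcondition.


Working backward. After the program, the postcondition 2*vec[2] - 8 ≤ -5 must hold; in canonical form it is 2*vec[2] ≤ 3.
Before vec[e + 2] := 3*acc + 7: 2*store(vec, e + 2, 3*acc + 7)[2] ≤ 3
Before vec[1] := e + y - 4: 2*store(store(vec, 1, e + y - 4), e + 2, 3*acc + 7)[2] ≤ 3
Before the loop (bound <=1), unroll the exhaustion recursion (WP_0 = exit-now case; WP_j = one more guarded iteration, up to j = 1):
  WP_0: (¬(e ≤ -10)) ∧ 2*store(store(vec, 1, e + y - 4), e + 2, 3*acc + 7)[2] ≤ 3
  WP_1: (e ≤ -10 → ((¬(e ≤ -10)) ∧ 2*store(store(vec, 1, e + 2*y - 13), e + 2, 3*acc + 7)[2] ≤ 3)) ∧ ((¬(e ≤ -10)) → 2*store(store(vec, 1, e + y - 4), e + 2, 3*acc + 7)[2] ≤ 3)
So before the loop: (e ≤ -10 → ((¬(e ≤ -10)) ∧ 2*store(store(vec, 1, e + 2*y - 13), e + 2, 3*acc + 7)[2] ≤ 3)) ∧ ((¬(e ≤ -10)) → 2*store(store(vec, 1, e + y - 4), e + 2, 3*acc + 7)[2] ≤ 3)
Answer: WP = (e ≤ -10 → ((¬(e ≤ -10)) ∧ 2*store(store(vec, 1, e + 2*y - 13), e + 2, 3*acc + 7)[2] ≤ 3)) ∧ ((¬(e ≤ -10)) → 2*store(store(vec, 1, e + y - 4), e + 2, 3*acc + 7)[2] ≤ 3)
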